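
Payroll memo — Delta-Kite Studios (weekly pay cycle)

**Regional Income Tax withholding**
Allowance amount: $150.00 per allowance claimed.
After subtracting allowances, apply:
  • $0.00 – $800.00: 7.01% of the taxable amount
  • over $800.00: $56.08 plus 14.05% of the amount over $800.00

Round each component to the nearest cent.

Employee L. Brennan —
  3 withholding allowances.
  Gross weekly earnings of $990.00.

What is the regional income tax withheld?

Regional Income Tax: taxable = $990.00 − 3×$150.00 = $540.00
  7.01% × $540.00 = $37.85

$37.85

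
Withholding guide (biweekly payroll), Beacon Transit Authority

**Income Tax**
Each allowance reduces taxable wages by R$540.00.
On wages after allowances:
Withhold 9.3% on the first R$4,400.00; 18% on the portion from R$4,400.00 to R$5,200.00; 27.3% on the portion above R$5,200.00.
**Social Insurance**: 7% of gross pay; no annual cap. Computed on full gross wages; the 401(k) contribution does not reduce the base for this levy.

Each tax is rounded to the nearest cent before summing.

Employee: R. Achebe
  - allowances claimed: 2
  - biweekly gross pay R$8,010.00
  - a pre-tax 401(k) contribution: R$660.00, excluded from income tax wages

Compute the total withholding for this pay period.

R$1,406.01

Income Tax: taxable = R$8,010.00 − R$660.00 − 2×R$540.00 = R$6,270.00
  R$553.20 + 27.3% × (R$6,270.00 − R$5,200.00) = R$553.20 + 27.3% × R$1,070.00 = R$845.31
Social Insurance: 7% × R$8,010.00 = R$560.70
Total: R$845.31 + R$560.70 = R$1,406.01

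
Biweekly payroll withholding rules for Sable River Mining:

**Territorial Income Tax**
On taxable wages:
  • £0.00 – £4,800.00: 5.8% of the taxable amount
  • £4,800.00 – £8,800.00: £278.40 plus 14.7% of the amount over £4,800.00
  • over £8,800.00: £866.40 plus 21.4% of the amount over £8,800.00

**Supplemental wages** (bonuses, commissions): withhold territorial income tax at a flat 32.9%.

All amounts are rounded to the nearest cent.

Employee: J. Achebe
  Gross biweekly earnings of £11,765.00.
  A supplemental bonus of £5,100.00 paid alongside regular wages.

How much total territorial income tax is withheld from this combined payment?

£3,178.81

Territorial Income Tax: taxable = £11,765.00
  £866.40 + 21.4% × (£11,765.00 − £8,800.00) = £866.40 + 21.4% × £2,965.00 = £1,500.91
Supplemental (32.9% flat on bonus): 32.9% × £5,100.00 = £1,677.90
Total territorial income tax: £1,500.91 + £1,677.90 = £3,178.81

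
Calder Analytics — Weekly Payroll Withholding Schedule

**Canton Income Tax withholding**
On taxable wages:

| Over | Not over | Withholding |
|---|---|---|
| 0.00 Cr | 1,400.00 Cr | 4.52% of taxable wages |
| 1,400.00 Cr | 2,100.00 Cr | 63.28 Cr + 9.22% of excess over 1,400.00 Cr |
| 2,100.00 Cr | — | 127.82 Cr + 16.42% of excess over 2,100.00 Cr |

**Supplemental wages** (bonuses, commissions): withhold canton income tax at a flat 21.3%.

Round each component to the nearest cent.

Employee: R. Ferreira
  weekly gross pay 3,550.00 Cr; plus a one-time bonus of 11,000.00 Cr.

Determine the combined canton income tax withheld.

Canton Income Tax: taxable = 3,550.00 Cr
  127.82 Cr + 16.42% × (3,550.00 Cr − 2,100.00 Cr) = 127.82 Cr + 16.42% × 1,450.00 Cr = 365.91 Cr
Supplemental (21.3% flat on bonus): 21.3% × 11,000.00 Cr = 2,343.00 Cr
Total canton income tax: 365.91 Cr + 2,343.00 Cr = 2,708.91 Cr

2,708.91 Cr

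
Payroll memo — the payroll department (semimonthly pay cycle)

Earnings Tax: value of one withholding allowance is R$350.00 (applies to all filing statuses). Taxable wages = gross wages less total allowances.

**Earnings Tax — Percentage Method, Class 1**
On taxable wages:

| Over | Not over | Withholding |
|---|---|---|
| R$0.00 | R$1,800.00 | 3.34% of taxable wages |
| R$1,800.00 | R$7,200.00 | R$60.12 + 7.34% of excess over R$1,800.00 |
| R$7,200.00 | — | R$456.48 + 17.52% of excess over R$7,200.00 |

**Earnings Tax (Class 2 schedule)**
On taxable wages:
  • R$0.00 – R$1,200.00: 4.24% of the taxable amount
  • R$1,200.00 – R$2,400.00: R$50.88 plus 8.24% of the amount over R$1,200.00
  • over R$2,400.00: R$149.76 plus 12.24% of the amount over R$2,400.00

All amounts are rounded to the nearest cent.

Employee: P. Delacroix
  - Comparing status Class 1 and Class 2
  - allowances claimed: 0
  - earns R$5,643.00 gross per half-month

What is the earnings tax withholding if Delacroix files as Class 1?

R$342.20

Earnings Tax (Class 1): taxable = R$5,643.00
  R$60.12 + 7.34% × (R$5,643.00 − R$1,800.00) = R$60.12 + 7.34% × R$3,843.00 = R$342.20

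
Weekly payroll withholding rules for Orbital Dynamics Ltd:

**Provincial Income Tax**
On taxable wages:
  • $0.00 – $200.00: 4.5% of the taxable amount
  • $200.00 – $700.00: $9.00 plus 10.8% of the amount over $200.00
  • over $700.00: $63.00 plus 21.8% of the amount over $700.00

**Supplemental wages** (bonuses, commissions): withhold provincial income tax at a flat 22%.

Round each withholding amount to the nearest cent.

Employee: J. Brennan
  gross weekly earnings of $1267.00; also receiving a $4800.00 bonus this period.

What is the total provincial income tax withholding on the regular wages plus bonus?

$1242.61

Provincial Income Tax: taxable = $1267.00
  $63.00 + 21.8% × ($1267.00 − $700.00) = $63.00 + 21.8% × $567.00 = $186.61
Supplemental (22% flat on bonus): 22% × $4800.00 = $1056.00
Total provincial income tax: $186.61 + $1056.00 = $1242.61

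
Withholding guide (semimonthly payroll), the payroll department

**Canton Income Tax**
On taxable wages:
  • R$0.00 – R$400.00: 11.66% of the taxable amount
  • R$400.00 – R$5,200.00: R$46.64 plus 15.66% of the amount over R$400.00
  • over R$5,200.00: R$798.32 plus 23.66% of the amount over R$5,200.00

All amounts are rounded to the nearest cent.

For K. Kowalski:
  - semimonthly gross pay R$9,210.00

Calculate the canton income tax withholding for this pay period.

Canton Income Tax: taxable = R$9,210.00
  R$798.32 + 23.66% × (R$9,210.00 − R$5,200.00) = R$798.32 + 23.66% × R$4,010.00 = R$1,747.09

R$1,747.09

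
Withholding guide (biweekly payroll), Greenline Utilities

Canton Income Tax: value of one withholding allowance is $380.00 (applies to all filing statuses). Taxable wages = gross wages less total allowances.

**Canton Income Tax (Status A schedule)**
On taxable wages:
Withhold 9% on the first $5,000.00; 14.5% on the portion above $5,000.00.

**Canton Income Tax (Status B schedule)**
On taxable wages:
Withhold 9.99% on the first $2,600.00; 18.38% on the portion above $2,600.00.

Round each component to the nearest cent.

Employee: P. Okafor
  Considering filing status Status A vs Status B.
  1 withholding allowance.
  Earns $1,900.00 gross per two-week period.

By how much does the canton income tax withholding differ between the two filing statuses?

Canton Income Tax (Status A): taxable = $1,900.00 − 1×$380.00 = $1,520.00
  9% × $1,520.00 = $136.80
Canton Income Tax (Status B): taxable = $1,900.00 − 1×$380.00 = $1,520.00
  9.99% × $1,520.00 = $151.85
Difference: |$136.80 − $151.85| = $15.05 (higher under Status B)

$15.05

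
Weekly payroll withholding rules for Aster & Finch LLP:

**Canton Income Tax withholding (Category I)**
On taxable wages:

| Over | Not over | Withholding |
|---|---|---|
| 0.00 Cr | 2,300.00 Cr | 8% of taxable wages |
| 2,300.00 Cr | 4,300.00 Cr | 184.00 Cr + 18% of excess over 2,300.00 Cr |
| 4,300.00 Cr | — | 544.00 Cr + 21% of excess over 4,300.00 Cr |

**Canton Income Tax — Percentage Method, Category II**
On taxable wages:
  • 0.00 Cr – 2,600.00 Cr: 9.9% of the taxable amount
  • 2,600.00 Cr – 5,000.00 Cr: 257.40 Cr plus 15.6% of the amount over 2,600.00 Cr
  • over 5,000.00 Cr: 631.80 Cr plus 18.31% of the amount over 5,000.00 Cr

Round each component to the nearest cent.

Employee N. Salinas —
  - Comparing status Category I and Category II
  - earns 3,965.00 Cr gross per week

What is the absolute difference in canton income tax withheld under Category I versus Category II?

Canton Income Tax (Category I): taxable = 3,965.00 Cr
  184.00 Cr + 18% × (3,965.00 Cr − 2,300.00 Cr) = 184.00 Cr + 18% × 1,665.00 Cr = 483.70 Cr
Canton Income Tax (Category II): taxable = 3,965.00 Cr
  257.40 Cr + 15.6% × (3,965.00 Cr − 2,600.00 Cr) = 257.40 Cr + 15.6% × 1,365.00 Cr = 470.34 Cr
Difference: |483.70 Cr − 470.34 Cr| = 13.36 Cr (higher under Category I)

13.36 Cr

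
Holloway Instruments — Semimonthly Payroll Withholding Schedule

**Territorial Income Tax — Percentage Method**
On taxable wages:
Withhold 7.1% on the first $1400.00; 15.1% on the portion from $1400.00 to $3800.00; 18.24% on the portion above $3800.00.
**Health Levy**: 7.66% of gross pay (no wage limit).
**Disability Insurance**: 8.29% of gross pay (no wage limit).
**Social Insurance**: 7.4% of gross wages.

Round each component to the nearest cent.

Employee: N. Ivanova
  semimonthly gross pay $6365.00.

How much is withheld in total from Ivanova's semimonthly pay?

$2415.89

Territorial Income Tax: taxable = $6365.00
  $461.80 + 18.24% × ($6365.00 − $3800.00) = $461.80 + 18.24% × $2565.00 = $929.66
Health Levy: 7.66% × $6365.00 = $487.56
Disability Insurance: 8.29% × $6365.00 = $527.66
Social Insurance: 7.4% × $6365.00 = $471.01
Total: $929.66 + $487.56 + $527.66 + $471.01 = $2415.89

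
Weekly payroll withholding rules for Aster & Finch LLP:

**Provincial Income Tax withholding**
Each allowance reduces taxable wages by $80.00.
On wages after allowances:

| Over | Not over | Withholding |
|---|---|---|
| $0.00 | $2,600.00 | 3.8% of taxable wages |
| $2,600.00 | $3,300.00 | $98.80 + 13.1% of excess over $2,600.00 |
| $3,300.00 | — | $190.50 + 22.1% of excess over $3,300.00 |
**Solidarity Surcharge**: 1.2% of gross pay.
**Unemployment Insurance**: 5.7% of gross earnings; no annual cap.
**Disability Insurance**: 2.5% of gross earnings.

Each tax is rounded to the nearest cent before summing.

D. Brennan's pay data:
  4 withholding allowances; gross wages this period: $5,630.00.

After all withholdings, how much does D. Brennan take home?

Provincial Income Tax: taxable = $5,630.00 − 4×$80.00 = $5,310.00
  $190.50 + 22.1% × ($5,310.00 − $3,300.00) = $190.50 + 22.1% × $2,010.00 = $634.71
Solidarity Surcharge: 1.2% × $5,630.00 = $67.56
Unemployment Insurance: 5.7% × $5,630.00 = $320.91
Disability Insurance: 2.5% × $5,630.00 = $140.75
Total withheld: $634.71 + $67.56 + $320.91 + $140.75 = $1,163.93
Net pay: $5,630.00 − $1,163.93 = $4,466.07

$4,466.07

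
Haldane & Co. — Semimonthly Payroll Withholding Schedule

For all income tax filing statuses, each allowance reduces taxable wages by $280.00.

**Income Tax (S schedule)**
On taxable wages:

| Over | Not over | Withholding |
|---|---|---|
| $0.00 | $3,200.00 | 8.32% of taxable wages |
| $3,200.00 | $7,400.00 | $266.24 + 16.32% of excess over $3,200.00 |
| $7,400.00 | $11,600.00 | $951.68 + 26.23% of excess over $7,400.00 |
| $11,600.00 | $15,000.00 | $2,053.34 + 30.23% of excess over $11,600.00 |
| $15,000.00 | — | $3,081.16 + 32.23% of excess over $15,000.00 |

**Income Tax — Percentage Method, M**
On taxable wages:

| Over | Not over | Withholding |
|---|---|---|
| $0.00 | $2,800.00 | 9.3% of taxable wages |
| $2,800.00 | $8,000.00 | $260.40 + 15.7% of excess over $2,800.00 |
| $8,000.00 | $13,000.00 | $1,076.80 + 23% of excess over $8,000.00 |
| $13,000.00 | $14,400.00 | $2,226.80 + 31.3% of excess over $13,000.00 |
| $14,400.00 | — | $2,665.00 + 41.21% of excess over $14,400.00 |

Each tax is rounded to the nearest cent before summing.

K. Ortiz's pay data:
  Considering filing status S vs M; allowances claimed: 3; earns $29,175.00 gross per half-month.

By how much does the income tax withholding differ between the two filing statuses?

Income Tax (S): taxable = $29,175.00 − 3×$280.00 = $28,335.00
  $3,081.16 + 32.23% × ($28,335.00 − $15,000.00) = $3,081.16 + 32.23% × $13,335.00 = $7,379.03
Income Tax (M): taxable = $29,175.00 − 3×$280.00 = $28,335.00
  $2,665.00 + 41.21% × ($28,335.00 − $14,400.00) = $2,665.00 + 41.21% × $13,935.00 = $8,407.61
Difference: |$7,379.03 − $8,407.61| = $1,028.58 (higher under M)

$1,028.58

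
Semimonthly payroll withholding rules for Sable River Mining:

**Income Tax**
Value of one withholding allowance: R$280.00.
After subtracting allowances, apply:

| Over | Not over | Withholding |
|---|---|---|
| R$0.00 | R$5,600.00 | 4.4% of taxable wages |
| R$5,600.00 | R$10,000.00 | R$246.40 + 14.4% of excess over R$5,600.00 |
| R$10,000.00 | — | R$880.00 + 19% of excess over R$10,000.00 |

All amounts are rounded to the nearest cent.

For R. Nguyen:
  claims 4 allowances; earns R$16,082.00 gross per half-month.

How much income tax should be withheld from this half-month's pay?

Income Tax: taxable = R$16,082.00 − 4×R$280.00 = R$14,962.00
  R$880.00 + 19% × (R$14,962.00 − R$10,000.00) = R$880.00 + 19% × R$4,962.00 = R$1,822.78

R$1,822.78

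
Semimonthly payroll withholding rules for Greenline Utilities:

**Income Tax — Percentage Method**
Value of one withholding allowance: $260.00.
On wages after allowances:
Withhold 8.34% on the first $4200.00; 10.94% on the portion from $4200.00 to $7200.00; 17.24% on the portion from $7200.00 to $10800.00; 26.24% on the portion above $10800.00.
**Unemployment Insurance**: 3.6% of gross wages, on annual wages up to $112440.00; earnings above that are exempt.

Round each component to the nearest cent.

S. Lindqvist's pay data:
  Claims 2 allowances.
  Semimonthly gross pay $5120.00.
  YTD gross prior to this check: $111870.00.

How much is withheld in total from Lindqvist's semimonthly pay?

Income Tax: taxable = $5120.00 − 2×$260.00 = $4600.00
  $350.28 + 10.94% × ($4600.00 − $4200.00) = $350.28 + 10.94% × $400.00 = $394.04
Unemployment Insurance: cap $112440.00 − YTD $111870.00 = $570.00 subject; 3.6% × $570.00 = $20.52
Total: $394.04 + $20.52 = $414.56

$414.56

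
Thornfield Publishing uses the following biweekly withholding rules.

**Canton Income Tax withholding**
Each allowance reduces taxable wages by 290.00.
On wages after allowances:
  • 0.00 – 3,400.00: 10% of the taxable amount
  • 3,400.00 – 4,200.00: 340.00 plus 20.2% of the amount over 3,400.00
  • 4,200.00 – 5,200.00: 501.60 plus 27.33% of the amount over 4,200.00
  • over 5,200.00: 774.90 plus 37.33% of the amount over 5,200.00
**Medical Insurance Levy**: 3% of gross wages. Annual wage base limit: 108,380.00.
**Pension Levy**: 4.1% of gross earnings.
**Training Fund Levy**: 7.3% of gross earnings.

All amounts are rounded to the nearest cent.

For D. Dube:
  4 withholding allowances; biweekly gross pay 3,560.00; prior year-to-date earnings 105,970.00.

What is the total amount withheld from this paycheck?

Canton Income Tax: taxable = 3,560.00 − 4×290.00 = 2,400.00
  10% × 2,400.00 = 240.00
Medical Insurance Levy: cap 108,380.00 − YTD 105,970.00 = 2,410.00 subject; 3% × 2,410.00 = 72.30
Pension Levy: 4.1% × 3,560.00 = 145.96
Training Fund Levy: 7.3% × 3,560.00 = 259.88
Total: 240.00 + 72.30 + 145.96 + 259.88 = 718.14

718.14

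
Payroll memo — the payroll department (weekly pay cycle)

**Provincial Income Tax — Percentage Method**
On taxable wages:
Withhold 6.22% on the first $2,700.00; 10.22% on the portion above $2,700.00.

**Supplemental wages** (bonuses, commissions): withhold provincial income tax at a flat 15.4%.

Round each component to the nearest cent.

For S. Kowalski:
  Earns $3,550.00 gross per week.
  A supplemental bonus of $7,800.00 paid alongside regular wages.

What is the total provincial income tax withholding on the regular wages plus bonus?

$1,456.01

Provincial Income Tax: taxable = $3,550.00
  $167.94 + 10.22% × ($3,550.00 − $2,700.00) = $167.94 + 10.22% × $850.00 = $254.81
Supplemental (15.4% flat on bonus): 15.4% × $7,800.00 = $1,201.20
Total provincial income tax: $254.81 + $1,201.20 = $1,456.01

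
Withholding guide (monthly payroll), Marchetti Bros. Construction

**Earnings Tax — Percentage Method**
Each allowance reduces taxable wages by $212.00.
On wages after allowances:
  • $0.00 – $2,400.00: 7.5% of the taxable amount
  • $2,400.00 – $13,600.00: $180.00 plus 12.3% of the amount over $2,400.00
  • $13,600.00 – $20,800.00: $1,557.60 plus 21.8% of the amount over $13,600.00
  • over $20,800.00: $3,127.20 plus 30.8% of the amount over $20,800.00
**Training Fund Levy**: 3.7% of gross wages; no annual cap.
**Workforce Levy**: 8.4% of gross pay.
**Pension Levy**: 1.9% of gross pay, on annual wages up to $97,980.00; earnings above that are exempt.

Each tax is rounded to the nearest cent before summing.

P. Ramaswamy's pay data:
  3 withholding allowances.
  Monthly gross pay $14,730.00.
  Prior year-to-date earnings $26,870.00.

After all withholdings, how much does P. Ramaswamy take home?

Earnings Tax: taxable = $14,730.00 − 3×$212.00 = $14,094.00
  $1,557.60 + 21.8% × ($14,094.00 − $13,600.00) = $1,557.60 + 21.8% × $494.00 = $1,665.29
Training Fund Levy: 3.7% × $14,730.00 = $545.01
Workforce Levy: 8.4% × $14,730.00 = $1,237.32
Pension Levy: 1.9% × $14,730.00 = $279.87
Total withheld: $1,665.29 + $545.01 + $1,237.32 + $279.87 = $3,727.49
Net pay: $14,730.00 − $3,727.49 = $11,002.51

$11,002.51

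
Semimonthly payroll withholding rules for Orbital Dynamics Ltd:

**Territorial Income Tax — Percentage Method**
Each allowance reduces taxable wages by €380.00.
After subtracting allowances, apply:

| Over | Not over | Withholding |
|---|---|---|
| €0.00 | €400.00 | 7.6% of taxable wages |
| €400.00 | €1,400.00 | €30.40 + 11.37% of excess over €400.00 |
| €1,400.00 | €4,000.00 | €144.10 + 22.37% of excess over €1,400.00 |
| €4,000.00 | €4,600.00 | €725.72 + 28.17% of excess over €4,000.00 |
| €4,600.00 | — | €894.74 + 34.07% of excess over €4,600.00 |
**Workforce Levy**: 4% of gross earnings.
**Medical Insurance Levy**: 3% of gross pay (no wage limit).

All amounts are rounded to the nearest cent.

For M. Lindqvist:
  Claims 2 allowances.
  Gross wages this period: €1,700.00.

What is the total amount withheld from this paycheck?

Territorial Income Tax: taxable = €1,700.00 − 2×€380.00 = €940.00
  €30.40 + 11.37% × (€940.00 − €400.00) = €30.40 + 11.37% × €540.00 = €91.80
Workforce Levy: 4% × €1,700.00 = €68.00
Medical Insurance Levy: 3% × €1,700.00 = €51.00
Total: €91.80 + €68.00 + €51.00 = €210.80

€210.80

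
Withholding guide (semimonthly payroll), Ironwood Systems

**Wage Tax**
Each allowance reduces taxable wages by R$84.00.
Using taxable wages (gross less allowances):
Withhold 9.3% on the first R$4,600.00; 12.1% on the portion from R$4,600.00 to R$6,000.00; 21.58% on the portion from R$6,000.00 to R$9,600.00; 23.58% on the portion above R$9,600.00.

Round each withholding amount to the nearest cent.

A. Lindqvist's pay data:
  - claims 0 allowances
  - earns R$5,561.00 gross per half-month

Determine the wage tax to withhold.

Wage Tax: taxable = R$5,561.00
  R$427.80 + 12.1% × (R$5,561.00 − R$4,600.00) = R$427.80 + 12.1% × R$961.00 = R$544.08

R$544.08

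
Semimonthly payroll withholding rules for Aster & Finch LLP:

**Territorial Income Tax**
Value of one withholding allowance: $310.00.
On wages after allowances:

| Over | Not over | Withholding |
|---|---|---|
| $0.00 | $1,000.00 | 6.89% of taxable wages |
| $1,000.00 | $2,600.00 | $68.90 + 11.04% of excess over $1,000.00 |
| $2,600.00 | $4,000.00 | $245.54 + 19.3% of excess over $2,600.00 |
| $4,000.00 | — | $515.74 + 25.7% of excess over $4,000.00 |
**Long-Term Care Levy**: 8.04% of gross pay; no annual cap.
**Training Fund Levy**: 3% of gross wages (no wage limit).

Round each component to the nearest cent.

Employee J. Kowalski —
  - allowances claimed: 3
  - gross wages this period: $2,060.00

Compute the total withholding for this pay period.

Territorial Income Tax: taxable = $2,060.00 − 3×$310.00 = $1,130.00
  $68.90 + 11.04% × ($1,130.00 − $1,000.00) = $68.90 + 11.04% × $130.00 = $83.25
Long-Term Care Levy: 8.04% × $2,060.00 = $165.62
Training Fund Levy: 3% × $2,060.00 = $61.80
Total: $83.25 + $165.62 + $61.80 = $310.67

$310.67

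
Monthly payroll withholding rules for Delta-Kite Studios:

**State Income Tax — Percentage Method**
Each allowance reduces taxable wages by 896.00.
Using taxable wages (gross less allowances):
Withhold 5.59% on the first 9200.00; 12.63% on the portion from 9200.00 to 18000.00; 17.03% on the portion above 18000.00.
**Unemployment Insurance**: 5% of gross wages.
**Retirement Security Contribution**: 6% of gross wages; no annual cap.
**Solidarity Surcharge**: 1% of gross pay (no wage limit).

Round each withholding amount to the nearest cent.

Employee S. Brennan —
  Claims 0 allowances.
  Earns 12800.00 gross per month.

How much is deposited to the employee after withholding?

10295.04

State Income Tax: taxable = 12800.00
  514.28 + 12.63% × (12800.00 − 9200.00) = 514.28 + 12.63% × 3600.00 = 968.96
Unemployment Insurance: 5% × 12800.00 = 640.00
Retirement Security Contribution: 6% × 12800.00 = 768.00
Solidarity Surcharge: 1% × 12800.00 = 128.00
Total withheld: 968.96 + 640.00 + 768.00 + 128.00 = 2504.96
Net pay: 12800.00 − 2504.96 = 10295.04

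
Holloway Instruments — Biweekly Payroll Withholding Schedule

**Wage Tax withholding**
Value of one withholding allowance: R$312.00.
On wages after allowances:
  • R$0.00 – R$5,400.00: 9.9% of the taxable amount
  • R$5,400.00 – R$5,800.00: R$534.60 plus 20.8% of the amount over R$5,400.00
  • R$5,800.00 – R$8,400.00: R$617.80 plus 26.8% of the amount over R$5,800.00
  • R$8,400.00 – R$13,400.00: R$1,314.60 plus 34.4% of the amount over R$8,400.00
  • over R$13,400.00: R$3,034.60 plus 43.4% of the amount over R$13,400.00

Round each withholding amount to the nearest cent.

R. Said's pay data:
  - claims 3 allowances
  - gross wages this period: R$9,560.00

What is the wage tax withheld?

Wage Tax: taxable = R$9,560.00 − 3×R$312.00 = R$8,624.00
  R$1,314.60 + 34.4% × (R$8,624.00 − R$8,400.00) = R$1,314.60 + 34.4% × R$224.00 = R$1,391.66

R$1,391.66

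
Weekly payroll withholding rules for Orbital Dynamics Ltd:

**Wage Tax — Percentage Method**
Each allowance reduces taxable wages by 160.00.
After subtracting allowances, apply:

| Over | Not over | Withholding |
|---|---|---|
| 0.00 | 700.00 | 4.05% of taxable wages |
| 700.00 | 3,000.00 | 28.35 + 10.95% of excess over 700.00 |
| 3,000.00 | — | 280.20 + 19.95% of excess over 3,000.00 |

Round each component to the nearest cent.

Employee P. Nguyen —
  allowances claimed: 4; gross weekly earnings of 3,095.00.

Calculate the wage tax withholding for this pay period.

220.52

Wage Tax: taxable = 3,095.00 − 4×160.00 = 2,455.00
  28.35 + 10.95% × (2,455.00 − 700.00) = 28.35 + 10.95% × 1,755.00 = 220.52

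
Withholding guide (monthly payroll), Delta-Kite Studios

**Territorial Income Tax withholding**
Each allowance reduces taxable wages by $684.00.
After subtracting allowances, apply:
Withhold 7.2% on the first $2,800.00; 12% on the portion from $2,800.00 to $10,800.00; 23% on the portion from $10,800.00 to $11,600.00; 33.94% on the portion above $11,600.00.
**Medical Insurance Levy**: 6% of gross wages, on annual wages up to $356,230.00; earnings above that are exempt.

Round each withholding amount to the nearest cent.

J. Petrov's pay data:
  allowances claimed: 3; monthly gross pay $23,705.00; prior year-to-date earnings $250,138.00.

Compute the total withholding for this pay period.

$6,179.89

Territorial Income Tax: taxable = $23,705.00 − 3×$684.00 = $21,653.00
  $1,345.60 + 33.94% × ($21,653.00 − $11,600.00) = $1,345.60 + 33.94% × $10,053.00 = $4,757.59
Medical Insurance Levy: 6% × $23,705.00 = $1,422.30
Total: $4,757.59 + $1,422.30 = $6,179.89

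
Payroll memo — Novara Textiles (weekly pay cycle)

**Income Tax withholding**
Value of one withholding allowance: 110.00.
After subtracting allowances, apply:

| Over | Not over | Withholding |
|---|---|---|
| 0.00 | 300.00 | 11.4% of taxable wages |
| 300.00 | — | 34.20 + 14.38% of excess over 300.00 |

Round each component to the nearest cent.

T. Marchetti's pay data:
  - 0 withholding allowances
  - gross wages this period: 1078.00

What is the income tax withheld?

146.08

Income Tax: taxable = 1078.00
  34.20 + 14.38% × (1078.00 − 300.00) = 34.20 + 14.38% × 778.00 = 146.08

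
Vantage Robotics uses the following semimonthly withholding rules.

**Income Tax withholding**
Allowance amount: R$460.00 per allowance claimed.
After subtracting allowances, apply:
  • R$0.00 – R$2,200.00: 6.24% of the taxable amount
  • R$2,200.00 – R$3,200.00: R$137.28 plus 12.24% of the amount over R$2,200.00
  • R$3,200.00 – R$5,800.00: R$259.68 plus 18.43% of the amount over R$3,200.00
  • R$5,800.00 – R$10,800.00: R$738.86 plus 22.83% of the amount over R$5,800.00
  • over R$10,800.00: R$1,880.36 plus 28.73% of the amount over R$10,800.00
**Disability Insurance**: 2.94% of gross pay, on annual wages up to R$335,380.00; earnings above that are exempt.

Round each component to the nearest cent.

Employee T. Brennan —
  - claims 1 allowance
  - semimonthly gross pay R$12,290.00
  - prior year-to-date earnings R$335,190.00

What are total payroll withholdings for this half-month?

Income Tax: taxable = R$12,290.00 − 1×R$460.00 = R$11,830.00
  R$1,880.36 + 28.73% × (R$11,830.00 − R$10,800.00) = R$1,880.36 + 28.73% × R$1,030.00 = R$2,176.28
Disability Insurance: cap R$335,380.00 − YTD R$335,190.00 = R$190.00 subject; 2.94% × R$190.00 = R$5.59
Total: R$2,176.28 + R$5.59 = R$2,181.87

R$2,181.87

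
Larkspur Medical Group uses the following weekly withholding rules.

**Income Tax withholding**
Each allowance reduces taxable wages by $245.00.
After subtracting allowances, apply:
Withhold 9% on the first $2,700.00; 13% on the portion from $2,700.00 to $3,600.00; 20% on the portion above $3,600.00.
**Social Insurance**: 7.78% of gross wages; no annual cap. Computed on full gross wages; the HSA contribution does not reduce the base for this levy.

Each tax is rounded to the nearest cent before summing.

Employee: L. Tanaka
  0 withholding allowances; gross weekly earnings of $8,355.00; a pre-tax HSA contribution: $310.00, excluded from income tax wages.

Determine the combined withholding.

$1,899.02

Income Tax: taxable = $8,355.00 − $310.00 = $8,045.00
  $360.00 + 20% × ($8,045.00 − $3,600.00) = $360.00 + 20% × $4,445.00 = $1,249.00
Social Insurance: 7.78% × $8,355.00 = $650.02
Total: $1,249.00 + $650.02 = $1,899.02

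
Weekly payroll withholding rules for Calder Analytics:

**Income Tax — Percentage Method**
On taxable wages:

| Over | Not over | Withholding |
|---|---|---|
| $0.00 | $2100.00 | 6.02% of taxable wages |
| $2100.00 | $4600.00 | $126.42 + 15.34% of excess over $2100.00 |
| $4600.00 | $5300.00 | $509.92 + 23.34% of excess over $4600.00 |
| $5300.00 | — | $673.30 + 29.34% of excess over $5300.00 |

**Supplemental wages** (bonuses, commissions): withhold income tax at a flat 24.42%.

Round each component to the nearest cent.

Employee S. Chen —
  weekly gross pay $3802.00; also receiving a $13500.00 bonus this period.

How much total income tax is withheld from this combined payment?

Income Tax: taxable = $3802.00
  $126.42 + 15.34% × ($3802.00 − $2100.00) = $126.42 + 15.34% × $1702.00 = $387.51
Supplemental (24.42% flat on bonus): 24.42% × $13500.00 = $3296.70
Total income tax: $387.51 + $3296.70 = $3684.21

$3684.21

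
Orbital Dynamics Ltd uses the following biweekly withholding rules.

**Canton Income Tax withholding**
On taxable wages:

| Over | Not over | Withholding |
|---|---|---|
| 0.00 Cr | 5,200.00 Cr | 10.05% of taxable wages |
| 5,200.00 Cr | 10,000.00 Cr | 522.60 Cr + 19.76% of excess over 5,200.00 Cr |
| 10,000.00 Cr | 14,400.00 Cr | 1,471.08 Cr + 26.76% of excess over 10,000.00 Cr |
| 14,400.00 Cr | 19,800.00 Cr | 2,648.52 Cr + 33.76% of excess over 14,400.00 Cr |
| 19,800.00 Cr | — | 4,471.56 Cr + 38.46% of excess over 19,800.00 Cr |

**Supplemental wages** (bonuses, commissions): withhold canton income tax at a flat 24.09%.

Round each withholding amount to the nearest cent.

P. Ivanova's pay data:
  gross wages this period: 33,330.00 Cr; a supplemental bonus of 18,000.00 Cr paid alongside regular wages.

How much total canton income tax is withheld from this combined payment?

Canton Income Tax: taxable = 33,330.00 Cr
  4,471.56 Cr + 38.46% × (33,330.00 Cr − 19,800.00 Cr) = 4,471.56 Cr + 38.46% × 13,530.00 Cr = 9,675.20 Cr
Supplemental (24.09% flat on bonus): 24.09% × 18,000.00 Cr = 4,336.20 Cr
Total canton income tax: 9,675.20 Cr + 4,336.20 Cr = 14,011.40 Cr

14,011.40 Cr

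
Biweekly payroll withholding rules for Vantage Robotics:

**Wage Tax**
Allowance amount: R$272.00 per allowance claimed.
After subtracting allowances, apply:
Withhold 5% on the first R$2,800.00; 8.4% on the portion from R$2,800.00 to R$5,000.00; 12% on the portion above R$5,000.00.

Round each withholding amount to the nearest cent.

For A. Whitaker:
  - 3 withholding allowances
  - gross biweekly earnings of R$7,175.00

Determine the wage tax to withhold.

Wage Tax: taxable = R$7,175.00 − 3×R$272.00 = R$6,359.00
  R$324.80 + 12% × (R$6,359.00 − R$5,000.00) = R$324.80 + 12% × R$1,359.00 = R$487.88

R$487.88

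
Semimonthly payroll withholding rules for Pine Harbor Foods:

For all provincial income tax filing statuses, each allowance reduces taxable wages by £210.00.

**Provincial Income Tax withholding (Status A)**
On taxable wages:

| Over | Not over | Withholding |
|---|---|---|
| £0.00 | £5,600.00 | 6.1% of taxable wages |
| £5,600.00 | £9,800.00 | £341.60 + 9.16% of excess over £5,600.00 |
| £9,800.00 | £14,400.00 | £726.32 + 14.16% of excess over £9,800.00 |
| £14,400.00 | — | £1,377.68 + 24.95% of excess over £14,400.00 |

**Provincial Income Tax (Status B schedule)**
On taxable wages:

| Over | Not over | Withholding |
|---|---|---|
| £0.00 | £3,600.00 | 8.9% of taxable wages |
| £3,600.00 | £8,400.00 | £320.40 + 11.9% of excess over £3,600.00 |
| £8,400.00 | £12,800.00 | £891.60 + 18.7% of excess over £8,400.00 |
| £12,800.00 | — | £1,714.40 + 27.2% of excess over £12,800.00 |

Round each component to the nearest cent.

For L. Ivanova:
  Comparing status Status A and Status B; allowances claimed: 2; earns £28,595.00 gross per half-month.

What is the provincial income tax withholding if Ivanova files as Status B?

£5,896.40

Provincial Income Tax (Status B): taxable = £28,595.00 − 2×£210.00 = £28,175.00
  £1,714.40 + 27.2% × (£28,175.00 − £12,800.00) = £1,714.40 + 27.2% × £15,375.00 = £5,896.40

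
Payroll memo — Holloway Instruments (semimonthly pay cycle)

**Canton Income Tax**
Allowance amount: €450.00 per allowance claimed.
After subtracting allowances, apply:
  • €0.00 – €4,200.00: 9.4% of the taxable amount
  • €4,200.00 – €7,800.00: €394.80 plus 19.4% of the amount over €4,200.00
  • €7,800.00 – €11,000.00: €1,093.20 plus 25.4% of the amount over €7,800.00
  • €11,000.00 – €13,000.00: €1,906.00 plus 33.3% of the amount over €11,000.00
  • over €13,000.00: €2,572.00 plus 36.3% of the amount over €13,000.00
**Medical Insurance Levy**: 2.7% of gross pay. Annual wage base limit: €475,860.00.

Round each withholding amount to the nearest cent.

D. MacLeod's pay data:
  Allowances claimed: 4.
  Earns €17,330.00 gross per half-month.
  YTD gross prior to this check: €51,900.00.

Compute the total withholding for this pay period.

€3,958.30

Canton Income Tax: taxable = €17,330.00 − 4×€450.00 = €15,530.00
  €2,572.00 + 36.3% × (€15,530.00 − €13,000.00) = €2,572.00 + 36.3% × €2,530.00 = €3,490.39
Medical Insurance Levy: 2.7% × €17,330.00 = €467.91
Total: €3,490.39 + €467.91 = €3,958.30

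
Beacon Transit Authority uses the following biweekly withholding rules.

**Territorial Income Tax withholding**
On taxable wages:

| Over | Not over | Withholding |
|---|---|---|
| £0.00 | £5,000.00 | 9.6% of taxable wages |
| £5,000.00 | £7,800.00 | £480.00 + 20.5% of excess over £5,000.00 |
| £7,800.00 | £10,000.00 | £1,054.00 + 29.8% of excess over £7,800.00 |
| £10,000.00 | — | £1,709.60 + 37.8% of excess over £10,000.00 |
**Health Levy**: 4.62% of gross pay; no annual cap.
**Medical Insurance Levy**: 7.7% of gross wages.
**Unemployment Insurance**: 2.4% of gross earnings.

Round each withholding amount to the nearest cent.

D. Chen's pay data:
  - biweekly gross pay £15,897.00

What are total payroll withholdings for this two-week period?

Territorial Income Tax: taxable = £15,897.00
  £1,709.60 + 37.8% × (£15,897.00 − £10,000.00) = £1,709.60 + 37.8% × £5,897.00 = £3,938.67
Health Levy: 4.62% × £15,897.00 = £734.44
Medical Insurance Levy: 7.7% × £15,897.00 = £1,224.07
Unemployment Insurance: 2.4% × £15,897.00 = £381.53
Total: £3,938.67 + £734.44 + £1,224.07 + £381.53 = £6,278.71

£6,278.71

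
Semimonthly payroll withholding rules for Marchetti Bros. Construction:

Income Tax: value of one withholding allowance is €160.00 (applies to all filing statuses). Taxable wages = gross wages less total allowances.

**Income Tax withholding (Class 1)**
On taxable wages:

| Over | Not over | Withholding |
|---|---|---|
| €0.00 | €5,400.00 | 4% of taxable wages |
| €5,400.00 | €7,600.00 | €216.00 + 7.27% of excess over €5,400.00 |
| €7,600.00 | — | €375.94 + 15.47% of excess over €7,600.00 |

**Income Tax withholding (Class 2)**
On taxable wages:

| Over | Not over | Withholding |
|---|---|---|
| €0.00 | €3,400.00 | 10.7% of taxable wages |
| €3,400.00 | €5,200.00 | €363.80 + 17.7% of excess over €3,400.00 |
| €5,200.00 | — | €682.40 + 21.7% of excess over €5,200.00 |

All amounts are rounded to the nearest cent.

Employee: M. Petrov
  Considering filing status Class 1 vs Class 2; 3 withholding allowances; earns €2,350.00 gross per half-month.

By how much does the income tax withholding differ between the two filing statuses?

Income Tax (Class 1): taxable = €2,350.00 − 3×€160.00 = €1,870.00
  4% × €1,870.00 = €74.80
Income Tax (Class 2): taxable = €2,350.00 − 3×€160.00 = €1,870.00
  10.7% × €1,870.00 = €200.09
Difference: |€74.80 − €200.09| = €125.29 (higher under Class 2)

€125.29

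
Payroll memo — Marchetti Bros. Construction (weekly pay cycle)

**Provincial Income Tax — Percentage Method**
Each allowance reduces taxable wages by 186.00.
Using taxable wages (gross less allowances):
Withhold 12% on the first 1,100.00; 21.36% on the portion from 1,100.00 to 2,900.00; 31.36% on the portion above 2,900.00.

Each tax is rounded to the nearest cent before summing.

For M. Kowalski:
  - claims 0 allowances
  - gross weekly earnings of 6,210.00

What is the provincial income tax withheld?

1,554.50

Provincial Income Tax: taxable = 6,210.00
  516.48 + 31.36% × (6,210.00 − 2,900.00) = 516.48 + 31.36% × 3,310.00 = 1,554.50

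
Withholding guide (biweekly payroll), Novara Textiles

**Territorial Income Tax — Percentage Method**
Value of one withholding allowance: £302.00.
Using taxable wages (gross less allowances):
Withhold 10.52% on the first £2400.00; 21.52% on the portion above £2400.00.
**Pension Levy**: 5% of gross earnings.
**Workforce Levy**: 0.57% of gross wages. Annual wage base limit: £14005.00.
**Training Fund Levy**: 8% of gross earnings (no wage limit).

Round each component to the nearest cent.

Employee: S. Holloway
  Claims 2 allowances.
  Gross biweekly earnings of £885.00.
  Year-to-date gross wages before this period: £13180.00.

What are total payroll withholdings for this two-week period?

£149.31

Territorial Income Tax: taxable = £885.00 − 2×£302.00 = £281.00
  10.52% × £281.00 = £29.56
Pension Levy: 5% × £885.00 = £44.25
Workforce Levy: cap £14005.00 − YTD £13180.00 = £825.00 subject; 0.57% × £825.00 = £4.70
Training Fund Levy: 8% × £885.00 = £70.80
Total: £29.56 + £44.25 + £4.70 + £70.80 = £149.31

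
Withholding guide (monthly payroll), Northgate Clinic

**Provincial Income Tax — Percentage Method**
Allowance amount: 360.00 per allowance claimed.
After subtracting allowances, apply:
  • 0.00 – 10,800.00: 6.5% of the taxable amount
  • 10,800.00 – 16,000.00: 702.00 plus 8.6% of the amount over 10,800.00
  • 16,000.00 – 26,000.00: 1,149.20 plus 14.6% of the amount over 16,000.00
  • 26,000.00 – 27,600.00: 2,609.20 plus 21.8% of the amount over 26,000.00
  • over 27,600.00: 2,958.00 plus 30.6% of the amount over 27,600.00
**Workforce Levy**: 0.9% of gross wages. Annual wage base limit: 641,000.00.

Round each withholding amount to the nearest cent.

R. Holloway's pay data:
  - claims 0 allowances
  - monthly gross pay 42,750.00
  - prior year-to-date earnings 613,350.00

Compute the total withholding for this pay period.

7,842.75

Provincial Income Tax: taxable = 42,750.00
  2,958.00 + 30.6% × (42,750.00 − 27,600.00) = 2,958.00 + 30.6% × 15,150.00 = 7,593.90
Workforce Levy: cap 641,000.00 − YTD 613,350.00 = 27,650.00 subject; 0.9% × 27,650.00 = 248.85
Total: 7,593.90 + 248.85 = 7,842.75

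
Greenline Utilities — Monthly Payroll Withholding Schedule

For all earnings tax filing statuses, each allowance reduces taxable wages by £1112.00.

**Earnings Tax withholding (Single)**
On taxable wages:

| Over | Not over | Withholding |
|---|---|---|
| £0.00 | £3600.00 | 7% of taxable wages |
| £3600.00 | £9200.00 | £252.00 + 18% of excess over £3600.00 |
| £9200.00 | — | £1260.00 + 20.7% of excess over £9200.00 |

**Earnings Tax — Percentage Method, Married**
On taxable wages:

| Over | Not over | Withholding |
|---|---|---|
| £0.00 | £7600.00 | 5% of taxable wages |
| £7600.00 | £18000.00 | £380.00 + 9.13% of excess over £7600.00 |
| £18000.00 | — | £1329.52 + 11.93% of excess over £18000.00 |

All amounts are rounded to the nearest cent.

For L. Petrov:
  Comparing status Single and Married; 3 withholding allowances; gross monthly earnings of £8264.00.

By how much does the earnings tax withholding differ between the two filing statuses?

£244.64

Earnings Tax (Single): taxable = £8264.00 − 3×£1112.00 = £4928.00
  £252.00 + 18% × (£4928.00 − £3600.00) = £252.00 + 18% × £1328.00 = £491.04
Earnings Tax (Married): taxable = £8264.00 − 3×£1112.00 = £4928.00
  5% × £4928.00 = £246.40
Difference: |£491.04 − £246.40| = £244.64 (higher under Single)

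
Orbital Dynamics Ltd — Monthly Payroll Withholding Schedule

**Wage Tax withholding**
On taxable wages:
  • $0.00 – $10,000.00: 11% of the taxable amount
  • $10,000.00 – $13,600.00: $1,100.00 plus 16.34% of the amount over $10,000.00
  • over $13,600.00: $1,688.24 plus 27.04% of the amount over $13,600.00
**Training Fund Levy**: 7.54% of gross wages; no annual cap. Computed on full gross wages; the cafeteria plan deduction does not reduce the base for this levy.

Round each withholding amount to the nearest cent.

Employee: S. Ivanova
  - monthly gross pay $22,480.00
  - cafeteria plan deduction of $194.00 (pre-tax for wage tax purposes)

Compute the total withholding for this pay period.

Wage Tax: taxable = $22,480.00 − $194.00 = $22,286.00
  $1,688.24 + 27.04% × ($22,286.00 − $13,600.00) = $1,688.24 + 27.04% × $8,686.00 = $4,036.93
Training Fund Levy: 7.54% × $22,480.00 = $1,694.99
Total: $4,036.93 + $1,694.99 = $5,731.92

$5,731.92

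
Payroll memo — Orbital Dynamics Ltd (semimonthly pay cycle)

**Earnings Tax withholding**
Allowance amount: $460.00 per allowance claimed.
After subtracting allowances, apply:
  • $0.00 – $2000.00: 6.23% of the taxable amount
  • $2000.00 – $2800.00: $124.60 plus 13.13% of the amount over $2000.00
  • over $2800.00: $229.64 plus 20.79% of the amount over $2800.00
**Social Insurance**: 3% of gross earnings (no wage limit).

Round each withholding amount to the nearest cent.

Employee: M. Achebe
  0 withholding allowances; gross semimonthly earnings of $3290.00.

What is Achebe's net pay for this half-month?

Earnings Tax: taxable = $3290.00
  $229.64 + 20.79% × ($3290.00 − $2800.00) = $229.64 + 20.79% × $490.00 = $331.51
Social Insurance: 3% × $3290.00 = $98.70
Total withheld: $331.51 + $98.70 = $430.21
Net pay: $3290.00 − $430.21 = $2859.79

$2859.79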